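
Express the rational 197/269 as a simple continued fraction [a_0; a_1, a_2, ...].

Run the Euclidean algorithm on 197 and 269; the successive quotients are the partial quotients a_0, a_1, ... (each step inverts the fractional part left over by the previous one):
  197 = 0*269 + 197, so a_0 = 0.
  269 = 1*197 + 72, so a_1 = 1.
  197 = 2*72 + 53, so a_2 = 2.
  72 = 1*53 + 19, so a_3 = 1.
  53 = 2*19 + 15, so a_4 = 2.
  19 = 1*15 + 4, so a_5 = 1.
  15 = 3*4 + 3, so a_6 = 3.
  4 = 1*3 + 1, so a_7 = 1.
  3 = 3*1 + 0, so a_8 = 3.
The remainder reaches 0 after 9 divisions, so the expansion has 9 partial quotients, read off in order.

[0; 1, 2, 1, 2, 1, 3, 1, 3]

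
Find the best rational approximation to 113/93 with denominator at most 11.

11/9

Expand x = 113/93 as a continued fraction with the Euclidean algorithm:
  113 = 1*93 + 20, so a_0 = 1.
  93 = 4*20 + 13, so a_1 = 4.
  20 = 1*13 + 7, so a_2 = 1.
  13 = 1*7 + 6, so a_3 = 1.
  7 = 1*6 + 1, so a_4 = 1.
  6 = 6*1 + 0, so a_5 = 6.
so x = [1; 4, 1, 1, 1, 6].
Convergents (p_i = a_i*p_{i-1} + p_{i-2}, q_i = a_i*q_{i-1} + q_{i-2} with p_{-2}=0, p_{-1}=1, q_{-2}=1, q_{-1}=0), until the denominator exceeds 11:
  i=0: a_0=1, p_0 = 1*1 + 0 = 1, q_0 = 1*0 + 1 = 1.
  i=1: a_1=4, p_1 = 4*1 + 1 = 5, q_1 = 4*1 + 0 = 4.
  i=2: a_2=1, p_2 = 1*5 + 1 = 6, q_2 = 1*4 + 1 = 5.
  i=3: a_3=1, p_3 = 1*6 + 5 = 11, q_3 = 1*5 + 4 = 9.
  i=4: a_4=1, p_4 = 1*11 + 6 = 17, q_4 = 1*9 + 5 = 14.
q_4 = 14 > 11, so the last convergent with denominator <= 11 is p_3/q_3 = 11/9.
The closest fraction with denominator <= 11 is either p_3/q_3 or the intermediate fraction (k*p_3 + p_2)/(k*q_3 + q_2) with the largest k >= 1 whose denominator stays <= 11; these approach x as k grows, and every other convergent or intermediate fraction in range is farther away.
Largest k: floor((11 - q_2)/q_3) = floor((11 - 5)/9) = 0.
Since k = 0, no intermediate fraction beyond p_3/q_3 has denominator <= 11, so the convergent 11/9 is the closest (its error is |113*9 - 11*93|/(93*9) = 6/837).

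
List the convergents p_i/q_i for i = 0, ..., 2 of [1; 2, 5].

Using the convergent recurrence p_i = a_i*p_{i-1} + p_{i-2}, q_i = a_i*q_{i-1} + q_{i-2} with p_{-2}=0, p_{-1}=1, q_{-2}=1, q_{-1}=0:
  i=0: a_0=1, p_0 = 1*1 + 0 = 1, q_0 = 1*0 + 1 = 1.
  i=1: a_1=2, p_1 = 2*1 + 1 = 3, q_1 = 2*1 + 0 = 2.
  i=2: a_2=5, p_2 = 5*3 + 1 = 16, q_2 = 5*2 + 1 = 11.

1/1, 3/2, 16/11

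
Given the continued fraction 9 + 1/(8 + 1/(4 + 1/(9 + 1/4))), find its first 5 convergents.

9/1, 73/8, 301/33, 2782/305, 11429/1253

Using the convergent recurrence p_i = a_i*p_{i-1} + p_{i-2}, q_i = a_i*q_{i-1} + q_{i-2} with p_{-2}=0, p_{-1}=1, q_{-2}=1, q_{-1}=0:
  i=0: a_0=9, p_0 = 9*1 + 0 = 9, q_0 = 9*0 + 1 = 1.
  i=1: a_1=8, p_1 = 8*9 + 1 = 73, q_1 = 8*1 + 0 = 8.
  i=2: a_2=4, p_2 = 4*73 + 9 = 301, q_2 = 4*8 + 1 = 33.
  i=3: a_3=9, p_3 = 9*301 + 73 = 2782, q_3 = 9*33 + 8 = 305.
  i=4: a_4=4, p_4 = 4*2782 + 301 = 11429, q_4 = 4*305 + 33 = 1253.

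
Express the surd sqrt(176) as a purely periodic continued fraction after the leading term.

Write x_i = (sqrt(176) + m_i)/d_i with (m_0, d_0) = (0, 1). a_0 = floor(sqrt(176)) = 13, since 13^2 = 169 <= 176 < 196 = 14^2.
Iterate m_{i+1} = d_i*a_i - m_i, d_{i+1} = (176 - m_{i+1}^2)/d_i, a_{i+1} = floor((a_0 + m_{i+1})/d_{i+1}):
  m_1 = 1*13 - 0 = 13, d_1 = (176 - 13^2)/1 = 7/1 = 7, a_1 = floor((13 + 13)/7) = 3.
  m_2 = 7*3 - 13 = 8, d_2 = (176 - 8^2)/7 = 112/7 = 16, a_2 = floor((13 + 8)/16) = 1.
  m_3 = 16*1 - 8 = 8, d_3 = (176 - 8^2)/16 = 112/16 = 7, a_3 = floor((13 + 8)/7) = 3.
  m_4 = 7*3 - 8 = 13, d_4 = (176 - 13^2)/7 = 7/7 = 1, a_4 = floor((13 + 13)/1) = 26.
  m_5 = 1*26 - 13 = 13, d_5 = (176 - 13^2)/1 = 7/1 = 7: (m_5, d_5) = (m_1, d_1) = (13, 7), so from here the quotients repeat a_1, ..., a_4; the period length is 4.
Hence the expansion of sqrt(176) is a_0 = 13 followed by the repeating block 3, 1, 3, 26 (period 4).

[13; (3, 1, 3, 26)]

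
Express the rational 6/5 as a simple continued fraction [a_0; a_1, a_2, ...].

Run the Euclidean algorithm on 6 and 5; the successive quotients are the partial quotients a_0, a_1, ... (each step inverts the fractional part left over by the previous one):
  6 = 1*5 + 1, so a_0 = 1.
  5 = 5*1 + 0, so a_1 = 5.
The remainder reaches 0 after 2 divisions, so the expansion has 2 partial quotients, read off in order.

[1; 5]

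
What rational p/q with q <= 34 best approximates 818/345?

64/27

Expand x = 818/345 as a continued fraction with the Euclidean algorithm:
  818 = 2*345 + 128, so a_0 = 2.
  345 = 2*128 + 89, so a_1 = 2.
  128 = 1*89 + 39, so a_2 = 1.
  89 = 2*39 + 11, so a_3 = 2.
  39 = 3*11 + 6, so a_4 = 3.
  11 = 1*6 + 5, so a_5 = 1.
  6 = 1*5 + 1, so a_6 = 1.
  5 = 5*1 + 0, so a_7 = 5.
so x = [2; 2, 1, 2, 3, 1, 1, 5].
Convergents (p_i = a_i*p_{i-1} + p_{i-2}, q_i = a_i*q_{i-1} + q_{i-2} with p_{-2}=0, p_{-1}=1, q_{-2}=1, q_{-1}=0), until the denominator exceeds 34:
  i=0: a_0=2, p_0 = 2*1 + 0 = 2, q_0 = 2*0 + 1 = 1.
  i=1: a_1=2, p_1 = 2*2 + 1 = 5, q_1 = 2*1 + 0 = 2.
  i=2: a_2=1, p_2 = 1*5 + 2 = 7, q_2 = 1*2 + 1 = 3.
  i=3: a_3=2, p_3 = 2*7 + 5 = 19, q_3 = 2*3 + 2 = 8.
  i=4: a_4=3, p_4 = 3*19 + 7 = 64, q_4 = 3*8 + 3 = 27.
  i=5: a_5=1, p_5 = 1*64 + 19 = 83, q_5 = 1*27 + 8 = 35.
q_5 = 35 > 34, so the last convergent with denominator <= 34 is p_4/q_4 = 64/27.
The closest fraction with denominator <= 34 is either p_4/q_4 or the intermediate fraction (k*p_4 + p_3)/(k*q_4 + q_3) with the largest k >= 1 whose denominator stays <= 34; these approach x as k grows, and every other convergent or intermediate fraction in range is farther away.
Largest k: floor((34 - q_3)/q_4) = floor((34 - 8)/27) = 0.
Since k = 0, no intermediate fraction beyond p_4/q_4 has denominator <= 34, so the convergent 64/27 is the closest (its error is |818*27 - 64*345|/(345*27) = 6/9315).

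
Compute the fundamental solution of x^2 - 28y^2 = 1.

(x, y) = (127, 24)

First expand sqrt(28) as a continued fraction. With x_i = (sqrt(28) + m_i)/d_i and (m_0, d_0) = (0, 1): a_0 = floor(sqrt(28)) = 5, since 5^2 = 25 <= 28 < 36 = 6^2.
Iterate m_{i+1} = d_i*a_i - m_i, d_{i+1} = (28 - m_{i+1}^2)/d_i, a_{i+1} = floor((a_0 + m_{i+1})/d_{i+1}):
  m_1 = 1*5 - 0 = 5, d_1 = (28 - 5^2)/1 = 3/1 = 3, a_1 = floor((5 + 5)/3) = 3.
  m_2 = 3*3 - 5 = 4, d_2 = (28 - 4^2)/3 = 12/3 = 4, a_2 = floor((5 + 4)/4) = 2.
  m_3 = 4*2 - 4 = 4, d_3 = (28 - 4^2)/4 = 12/4 = 3, a_3 = floor((5 + 4)/3) = 3.
  m_4 = 3*3 - 4 = 5, d_4 = (28 - 5^2)/3 = 3/3 = 1, a_4 = floor((5 + 5)/1) = 10.
  m_5 = 1*10 - 5 = 5, d_5 = (28 - 5^2)/1 = 3/1 = 3: (m_5, d_5) = (m_1, d_1) = (5, 3), so from here the quotients repeat a_1, ..., a_4; the period length is 4.
So sqrt(28) = [5; (3, 2, 3, 10)] with period length k = 4.
k is even, so the fundamental solution of x^2 - 28y^2 = 1 is (p_{k-1}, q_{k-1}) = (p_3, q_3); compute convergents through index 3.
Convergents (p_i = a_i*p_{i-1} + p_{i-2}, q_i = a_i*q_{i-1} + q_{i-2} with p_{-2}=0, p_{-1}=1, q_{-2}=1, q_{-1}=0):
  i=0: a_0=5, p_0 = 5*1 + 0 = 5, q_0 = 5*0 + 1 = 1.
  i=1: a_1=3, p_1 = 3*5 + 1 = 16, q_1 = 3*1 + 0 = 3.
  i=2: a_2=2, p_2 = 2*16 + 5 = 37, q_2 = 2*3 + 1 = 7.
  i=3: a_3=3, p_3 = 3*37 + 16 = 127, q_3 = 3*7 + 3 = 24.
Check: 127^2 - 28*24^2 = 16129 - 16128 = 1, so (x, y) = (127, 24) solves the equation, and by the theorem it is the least positive solution.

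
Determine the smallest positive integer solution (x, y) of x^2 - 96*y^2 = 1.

First expand sqrt(96) as a continued fraction. With x_i = (sqrt(96) + m_i)/d_i and (m_0, d_0) = (0, 1): a_0 = floor(sqrt(96)) = 9, since 9^2 = 81 <= 96 < 100 = 10^2.
Iterate m_{i+1} = d_i*a_i - m_i, d_{i+1} = (96 - m_{i+1}^2)/d_i, a_{i+1} = floor((a_0 + m_{i+1})/d_{i+1}):
  m_1 = 1*9 - 0 = 9, d_1 = (96 - 9^2)/1 = 15/1 = 15, a_1 = floor((9 + 9)/15) = 1.
  m_2 = 15*1 - 9 = 6, d_2 = (96 - 6^2)/15 = 60/15 = 4, a_2 = floor((9 + 6)/4) = 3.
  m_3 = 4*3 - 6 = 6, d_3 = (96 - 6^2)/4 = 60/4 = 15, a_3 = floor((9 + 6)/15) = 1.
  m_4 = 15*1 - 6 = 9, d_4 = (96 - 9^2)/15 = 15/15 = 1, a_4 = floor((9 + 9)/1) = 18.
  m_5 = 1*18 - 9 = 9, d_5 = (96 - 9^2)/1 = 15/1 = 15: (m_5, d_5) = (m_1, d_1) = (9, 15), so from here the quotients repeat a_1, ..., a_4; the period length is 4.
So sqrt(96) = [9; (1, 3, 1, 18)] with period length k = 4.
k is even, so the fundamental solution of x^2 - 96y^2 = 1 is (p_{k-1}, q_{k-1}) = (p_3, q_3); compute convergents through index 3.
Convergents (p_i = a_i*p_{i-1} + p_{i-2}, q_i = a_i*q_{i-1} + q_{i-2} with p_{-2}=0, p_{-1}=1, q_{-2}=1, q_{-1}=0):
  i=0: a_0=9, p_0 = 9*1 + 0 = 9, q_0 = 9*0 + 1 = 1.
  i=1: a_1=1, p_1 = 1*9 + 1 = 10, q_1 = 1*1 + 0 = 1.
  i=2: a_2=3, p_2 = 3*10 + 9 = 39, q_2 = 3*1 + 1 = 4.
  i=3: a_3=1, p_3 = 1*39 + 10 = 49, q_3 = 1*4 + 1 = 5.
Check: 49^2 - 96*5^2 = 2401 - 2400 = 1, so (x, y) = (49, 5) solves the equation, and by the theorem it is the least positive solution.

(x, y) = (49, 5)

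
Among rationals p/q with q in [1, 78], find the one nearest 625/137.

333/73

Expand x = 625/137 as a continued fraction with the Euclidean algorithm:
  625 = 4*137 + 77, so a_0 = 4.
  137 = 1*77 + 60, so a_1 = 1.
  77 = 1*60 + 17, so a_2 = 1.
  60 = 3*17 + 9, so a_3 = 3.
  17 = 1*9 + 8, so a_4 = 1.
  9 = 1*8 + 1, so a_5 = 1.
  8 = 8*1 + 0, so a_6 = 8.
so x = [4; 1, 1, 3, 1, 1, 8].
Convergents (p_i = a_i*p_{i-1} + p_{i-2}, q_i = a_i*q_{i-1} + q_{i-2} with p_{-2}=0, p_{-1}=1, q_{-2}=1, q_{-1}=0), until the denominator exceeds 78:
  i=0: a_0=4, p_0 = 4*1 + 0 = 4, q_0 = 4*0 + 1 = 1.
  i=1: a_1=1, p_1 = 1*4 + 1 = 5, q_1 = 1*1 + 0 = 1.
  i=2: a_2=1, p_2 = 1*5 + 4 = 9, q_2 = 1*1 + 1 = 2.
  i=3: a_3=3, p_3 = 3*9 + 5 = 32, q_3 = 3*2 + 1 = 7.
  i=4: a_4=1, p_4 = 1*32 + 9 = 41, q_4 = 1*7 + 2 = 9.
  i=5: a_5=1, p_5 = 1*41 + 32 = 73, q_5 = 1*9 + 7 = 16.
  i=6: a_6=8, p_6 = 8*73 + 41 = 625, q_6 = 8*16 + 9 = 137.
q_6 = 137 > 78, so the last convergent with denominator <= 78 is p_5/q_5 = 73/16.
The closest fraction with denominator <= 78 is either p_5/q_5 or the intermediate fraction (k*p_5 + p_4)/(k*q_5 + q_4) with the largest k >= 1 whose denominator stays <= 78; these approach x as k grows, and every other convergent or intermediate fraction in range is farther away.
Largest k: floor((78 - q_4)/q_5) = floor((78 - 9)/16) = 4.
That gives (4*73 + 41)/(4*16 + 9) = 333/73.
Compare the errors: |x - 73/16| = |625*16 - 73*137|/(137*16) = 1/2192, and |x - 333/73| = |625*73 - 333*137|/(137*73) = 4/10001.
Cross-multiplying, 4*2192 = 8768 < 10001 = 1*10001, so 4/10001 is smaller: the intermediate fraction 333/73 is closer to x than 73/16.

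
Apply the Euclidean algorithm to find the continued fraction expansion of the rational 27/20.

[1; 2, 1, 6]

Run the Euclidean algorithm on 27 and 20; the successive quotients are the partial quotients a_0, a_1, ... (each step inverts the fractional part left over by the previous one):
  27 = 1*20 + 7, so a_0 = 1.
  20 = 2*7 + 6, so a_1 = 2.
  7 = 1*6 + 1, so a_2 = 1.
  6 = 6*1 + 0, so a_3 = 6.
The remainder reaches 0 after 4 divisions, so the expansion has 4 partial quotients, read off in order.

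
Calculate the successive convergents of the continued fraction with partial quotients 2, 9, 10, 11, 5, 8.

2/1, 19/9, 192/91, 2131/1010, 10847/5141, 88907/42138

Using the convergent recurrence p_i = a_i*p_{i-1} + p_{i-2}, q_i = a_i*q_{i-1} + q_{i-2} with p_{-2}=0, p_{-1}=1, q_{-2}=1, q_{-1}=0:
  i=0: a_0=2, p_0 = 2*1 + 0 = 2, q_0 = 2*0 + 1 = 1.
  i=1: a_1=9, p_1 = 9*2 + 1 = 19, q_1 = 9*1 + 0 = 9.
  i=2: a_2=10, p_2 = 10*19 + 2 = 192, q_2 = 10*9 + 1 = 91.
  i=3: a_3=11, p_3 = 11*192 + 19 = 2131, q_3 = 11*91 + 9 = 1010.
  i=4: a_4=5, p_4 = 5*2131 + 192 = 10847, q_4 = 5*1010 + 91 = 5141.
  i=5: a_5=8, p_5 = 8*10847 + 2131 = 88907, q_5 = 8*5141 + 1010 = 42138.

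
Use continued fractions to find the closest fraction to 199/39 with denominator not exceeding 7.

Expand x = 199/39 as a continued fraction with the Euclidean algorithm:
  199 = 5*39 + 4, so a_0 = 5.
  39 = 9*4 + 3, so a_1 = 9.
  4 = 1*3 + 1, so a_2 = 1.
  3 = 3*1 + 0, so a_3 = 3.
so x = [5; 9, 1, 3].
Convergents (p_i = a_i*p_{i-1} + p_{i-2}, q_i = a_i*q_{i-1} + q_{i-2} with p_{-2}=0, p_{-1}=1, q_{-2}=1, q_{-1}=0), until the denominator exceeds 7:
  i=0: a_0=5, p_0 = 5*1 + 0 = 5, q_0 = 5*0 + 1 = 1.
  i=1: a_1=9, p_1 = 9*5 + 1 = 46, q_1 = 9*1 + 0 = 9.
q_1 = 9 > 7, so the last convergent with denominator <= 7 is p_0/q_0 = 5/1.
The closest fraction with denominator <= 7 is either p_0/q_0 or the intermediate fraction (k*p_0 + p_{-1})/(k*q_0 + q_{-1}) with the largest k >= 1 whose denominator stays <= 7; these approach x as k grows, and every other convergent or intermediate fraction in range is farther away.
Largest k: floor((7 - q_{-1})/q_0) = floor((7 - 0)/1) = 7 (using the seeds p_{-1} = 1, q_{-1} = 0).
That gives (7*5 + 1)/(7*1 + 0) = 36/7.
Compare the errors: |x - 5/1| = |199*1 - 5*39|/(39*1) = 4/39, and |x - 36/7| = |199*7 - 36*39|/(39*7) = 11/273.
Cross-multiplying, 11*39 = 429 < 1092 = 4*273, so 11/273 is smaller: the intermediate fraction 36/7 is closer to x than 5/1.

36/7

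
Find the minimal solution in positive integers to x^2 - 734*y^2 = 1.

First expand sqrt(734) as a continued fraction. With x_i = (sqrt(734) + m_i)/d_i and (m_0, d_0) = (0, 1): a_0 = floor(sqrt(734)) = 27, since 27^2 = 729 <= 734 < 784 = 28^2.
Iterate m_{i+1} = d_i*a_i - m_i, d_{i+1} = (734 - m_{i+1}^2)/d_i, a_{i+1} = floor((a_0 + m_{i+1})/d_{i+1}):
  m_1 = 1*27 - 0 = 27, d_1 = (734 - 27^2)/1 = 5/1 = 5, a_1 = floor((27 + 27)/5) = 10.
  m_2 = 5*10 - 27 = 23, d_2 = (734 - 23^2)/5 = 205/5 = 41, a_2 = floor((27 + 23)/41) = 1.
  m_3 = 41*1 - 23 = 18, d_3 = (734 - 18^2)/41 = 410/41 = 10, a_3 = floor((27 + 18)/10) = 4.
  m_4 = 10*4 - 18 = 22, d_4 = (734 - 22^2)/10 = 250/10 = 25, a_4 = floor((27 + 22)/25) = 1.
  m_5 = 25*1 - 22 = 3, d_5 = (734 - 3^2)/25 = 725/25 = 29, a_5 = floor((27 + 3)/29) = 1.
  m_6 = 29*1 - 3 = 26, d_6 = (734 - 26^2)/29 = 58/29 = 2, a_6 = floor((27 + 26)/2) = 26.
  m_7 = 2*26 - 26 = 26, d_7 = (734 - 26^2)/2 = 58/2 = 29, a_7 = floor((27 + 26)/29) = 1.
  m_8 = 29*1 - 26 = 3, d_8 = (734 - 3^2)/29 = 725/29 = 25, a_8 = floor((27 + 3)/25) = 1.
  m_9 = 25*1 - 3 = 22, d_9 = (734 - 22^2)/25 = 250/25 = 10, a_9 = floor((27 + 22)/10) = 4.
  m_10 = 10*4 - 22 = 18, d_10 = (734 - 18^2)/10 = 410/10 = 41, a_10 = floor((27 + 18)/41) = 1.
  m_11 = 41*1 - 18 = 23, d_11 = (734 - 23^2)/41 = 205/41 = 5, a_11 = floor((27 + 23)/5) = 10.
  m_12 = 5*10 - 23 = 27, d_12 = (734 - 27^2)/5 = 5/5 = 1, a_12 = floor((27 + 27)/1) = 54.
  m_13 = 1*54 - 27 = 27, d_13 = (734 - 27^2)/1 = 5/1 = 5: (m_13, d_13) = (m_1, d_1) = (27, 5), so from here the quotients repeat a_1, ..., a_12; the period length is 12.
So sqrt(734) = [27; (10, 1, 4, 1, 1, 26, 1, 1, 4, 1, 10, 54)] with period length k = 12.
k is even, so the fundamental solution of x^2 - 734y^2 = 1 is (p_{k-1}, q_{k-1}) = (p_11, q_11); compute convergents through index 11.
Convergents (p_i = a_i*p_{i-1} + p_{i-2}, q_i = a_i*q_{i-1} + q_{i-2} with p_{-2}=0, p_{-1}=1, q_{-2}=1, q_{-1}=0):
  i=0: a_0=27, p_0 = 27*1 + 0 = 27, q_0 = 27*0 + 1 = 1.
  i=1: a_1=10, p_1 = 10*27 + 1 = 271, q_1 = 10*1 + 0 = 10.
  i=2: a_2=1, p_2 = 1*271 + 27 = 298, q_2 = 1*10 + 1 = 11.
  i=3: a_3=4, p_3 = 4*298 + 271 = 1463, q_3 = 4*11 + 10 = 54.
  i=4: a_4=1, p_4 = 1*1463 + 298 = 1761, q_4 = 1*54 + 11 = 65.
  i=5: a_5=1, p_5 = 1*1761 + 1463 = 3224, q_5 = 1*65 + 54 = 119.
  i=6: a_6=26, p_6 = 26*3224 + 1761 = 85585, q_6 = 26*119 + 65 = 3159.
  i=7: a_7=1, p_7 = 1*85585 + 3224 = 88809, q_7 = 1*3159 + 119 = 3278.
  i=8: a_8=1, p_8 = 1*88809 + 85585 = 174394, q_8 = 1*3278 + 3159 = 6437.
  i=9: a_9=4, p_9 = 4*174394 + 88809 = 786385, q_9 = 4*6437 + 3278 = 29026.
  i=10: a_10=1, p_10 = 1*786385 + 174394 = 960779, q_10 = 1*29026 + 6437 = 35463.
  i=11: a_11=10, p_11 = 10*960779 + 786385 = 10394175, q_11 = 10*35463 + 29026 = 383656.
Check: 10394175^2 - 734*383656^2 = 108038873930625 - 108038873930624 = 1, so (x, y) = (10394175, 383656) solves the equation, and by the theorem it is the least positive solution.

(x, y) = (10394175, 383656)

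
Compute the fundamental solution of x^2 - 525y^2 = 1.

First expand sqrt(525) as a continued fraction. With x_i = (sqrt(525) + m_i)/d_i and (m_0, d_0) = (0, 1): a_0 = floor(sqrt(525)) = 22, since 22^2 = 484 <= 525 < 529 = 23^2.
Iterate m_{i+1} = d_i*a_i - m_i, d_{i+1} = (525 - m_{i+1}^2)/d_i, a_{i+1} = floor((a_0 + m_{i+1})/d_{i+1}):
  m_1 = 1*22 - 0 = 22, d_1 = (525 - 22^2)/1 = 41/1 = 41, a_1 = floor((22 + 22)/41) = 1.
  m_2 = 41*1 - 22 = 19, d_2 = (525 - 19^2)/41 = 164/41 = 4, a_2 = floor((22 + 19)/4) = 10.
  m_3 = 4*10 - 19 = 21, d_3 = (525 - 21^2)/4 = 84/4 = 21, a_3 = floor((22 + 21)/21) = 2.
  m_4 = 21*2 - 21 = 21, d_4 = (525 - 21^2)/21 = 84/21 = 4, a_4 = floor((22 + 21)/4) = 10.
  m_5 = 4*10 - 21 = 19, d_5 = (525 - 19^2)/4 = 164/4 = 41, a_5 = floor((22 + 19)/41) = 1.
  m_6 = 41*1 - 19 = 22, d_6 = (525 - 22^2)/41 = 41/41 = 1, a_6 = floor((22 + 22)/1) = 44.
  m_7 = 1*44 - 22 = 22, d_7 = (525 - 22^2)/1 = 41/1 = 41: (m_7, d_7) = (m_1, d_1) = (22, 41), so from here the quotients repeat a_1, ..., a_6; the period length is 6.
So sqrt(525) = [22; (1, 10, 2, 10, 1, 44)] with period length k = 6.
k is even, so the fundamental solution of x^2 - 525y^2 = 1 is (p_{k-1}, q_{k-1}) = (p_5, q_5); compute convergents through index 5.
Convergents (p_i = a_i*p_{i-1} + p_{i-2}, q_i = a_i*q_{i-1} + q_{i-2} with p_{-2}=0, p_{-1}=1, q_{-2}=1, q_{-1}=0):
  i=0: a_0=22, p_0 = 22*1 + 0 = 22, q_0 = 22*0 + 1 = 1.
  i=1: a_1=1, p_1 = 1*22 + 1 = 23, q_1 = 1*1 + 0 = 1.
  i=2: a_2=10, p_2 = 10*23 + 22 = 252, q_2 = 10*1 + 1 = 11.
  i=3: a_3=2, p_3 = 2*252 + 23 = 527, q_3 = 2*11 + 1 = 23.
  i=4: a_4=10, p_4 = 10*527 + 252 = 5522, q_4 = 10*23 + 11 = 241.
  i=5: a_5=1, p_5 = 1*5522 + 527 = 6049, q_5 = 1*241 + 23 = 264.
Check: 6049^2 - 525*264^2 = 36590401 - 36590400 = 1, so (x, y) = (6049, 264) solves the equation, and by the theorem it is the least positive solution.

(x, y) = (6049, 264)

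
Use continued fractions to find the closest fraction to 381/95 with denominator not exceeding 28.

4/1

Expand x = 381/95 as a continued fraction with the Euclidean algorithm:
  381 = 4*95 + 1, so a_0 = 4.
  95 = 95*1 + 0, so a_1 = 95.
so x = [4; 95].
Convergents (p_i = a_i*p_{i-1} + p_{i-2}, q_i = a_i*q_{i-1} + q_{i-2} with p_{-2}=0, p_{-1}=1, q_{-2}=1, q_{-1}=0), until the denominator exceeds 28:
  i=0: a_0=4, p_0 = 4*1 + 0 = 4, q_0 = 4*0 + 1 = 1.
  i=1: a_1=95, p_1 = 95*4 + 1 = 381, q_1 = 95*1 + 0 = 95.
q_1 = 95 > 28, so the last convergent with denominator <= 28 is p_0/q_0 = 4/1.
The closest fraction with denominator <= 28 is either p_0/q_0 or the intermediate fraction (k*p_0 + p_{-1})/(k*q_0 + q_{-1}) with the largest k >= 1 whose denominator stays <= 28; these approach x as k grows, and every other convergent or intermediate fraction in range is farther away.
Largest k: floor((28 - q_{-1})/q_0) = floor((28 - 0)/1) = 28 (using the seeds p_{-1} = 1, q_{-1} = 0).
That gives (28*4 + 1)/(28*1 + 0) = 113/28.
Compare the errors: |x - 4/1| = |381*1 - 4*95|/(95*1) = 1/95, and |x - 113/28| = |381*28 - 113*95|/(95*28) = 67/2660.
Cross-multiplying, 1*2660 = 2660 < 6365 = 67*95, so 1/95 is smaller: the convergent 4/1 is closer to x than 113/28.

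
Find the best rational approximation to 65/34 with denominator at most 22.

Expand x = 65/34 as a continued fraction with the Euclidean algorithm:
  65 = 1*34 + 31, so a_0 = 1.
  34 = 1*31 + 3, so a_1 = 1.
  31 = 10*3 + 1, so a_2 = 10.
  3 = 3*1 + 0, so a_3 = 3.
so x = [1; 1, 10, 3].
Convergents (p_i = a_i*p_{i-1} + p_{i-2}, q_i = a_i*q_{i-1} + q_{i-2} with p_{-2}=0, p_{-1}=1, q_{-2}=1, q_{-1}=0), until the denominator exceeds 22:
  i=0: a_0=1, p_0 = 1*1 + 0 = 1, q_0 = 1*0 + 1 = 1.
  i=1: a_1=1, p_1 = 1*1 + 1 = 2, q_1 = 1*1 + 0 = 1.
  i=2: a_2=10, p_2 = 10*2 + 1 = 21, q_2 = 10*1 + 1 = 11.
  i=3: a_3=3, p_3 = 3*21 + 2 = 65, q_3 = 3*11 + 1 = 34.
q_3 = 34 > 22, so the last convergent with denominator <= 22 is p_2/q_2 = 21/11.
The closest fraction with denominator <= 22 is either p_2/q_2 or the intermediate fraction (k*p_2 + p_1)/(k*q_2 + q_1) with the largest k >= 1 whose denominator stays <= 22; these approach x as k grows, and every other convergent or intermediate fraction in range is farther away.
Largest k: floor((22 - q_1)/q_2) = floor((22 - 1)/11) = 1.
That gives (1*21 + 2)/(1*11 + 1) = 23/12.
Compare the errors: |x - 21/11| = |65*11 - 21*34|/(34*11) = 1/374, and |x - 23/12| = |65*12 - 23*34|/(34*12) = 2/408.
Cross-multiplying, 1*408 = 408 < 748 = 2*374, so 1/374 is smaller: the convergent 21/11 is closer to x than 23/12.

21/11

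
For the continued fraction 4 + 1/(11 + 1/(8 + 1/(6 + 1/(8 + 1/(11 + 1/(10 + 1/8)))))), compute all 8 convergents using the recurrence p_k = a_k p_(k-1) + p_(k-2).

4/1, 45/11, 364/89, 2229/545, 18196/4449, 202385/49484, 2042046/499289, 16538753/4043796

Using the convergent recurrence p_i = a_i*p_{i-1} + p_{i-2}, q_i = a_i*q_{i-1} + q_{i-2} with p_{-2}=0, p_{-1}=1, q_{-2}=1, q_{-1}=0:
  i=0: a_0=4, p_0 = 4*1 + 0 = 4, q_0 = 4*0 + 1 = 1.
  i=1: a_1=11, p_1 = 11*4 + 1 = 45, q_1 = 11*1 + 0 = 11.
  i=2: a_2=8, p_2 = 8*45 + 4 = 364, q_2 = 8*11 + 1 = 89.
  i=3: a_3=6, p_3 = 6*364 + 45 = 2229, q_3 = 6*89 + 11 = 545.
  i=4: a_4=8, p_4 = 8*2229 + 364 = 18196, q_4 = 8*545 + 89 = 4449.
  i=5: a_5=11, p_5 = 11*18196 + 2229 = 202385, q_5 = 11*4449 + 545 = 49484.
  i=6: a_6=10, p_6 = 10*202385 + 18196 = 2042046, q_6 = 10*49484 + 4449 = 499289.
  i=7: a_7=8, p_7 = 8*2042046 + 202385 = 16538753, q_7 = 8*499289 + 49484 = 4043796.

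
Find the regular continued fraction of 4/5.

[0; 1, 4]

Run the Euclidean algorithm on 4 and 5; the successive quotients are the partial quotients a_0, a_1, ... (each step inverts the fractional part left over by the previous one):
  4 = 0*5 + 4, so a_0 = 0.
  5 = 1*4 + 1, so a_1 = 1.
  4 = 4*1 + 0, so a_2 = 4.
The remainder reaches 0 after 3 divisions, so the expansion has 3 partial quotients, read off in order.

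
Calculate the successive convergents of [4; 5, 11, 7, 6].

4/1, 21/5, 235/56, 1666/397, 10231/2438

Using the convergent recurrence p_i = a_i*p_{i-1} + p_{i-2}, q_i = a_i*q_{i-1} + q_{i-2} with p_{-2}=0, p_{-1}=1, q_{-2}=1, q_{-1}=0:
  i=0: a_0=4, p_0 = 4*1 + 0 = 4, q_0 = 4*0 + 1 = 1.
  i=1: a_1=5, p_1 = 5*4 + 1 = 21, q_1 = 5*1 + 0 = 5.
  i=2: a_2=11, p_2 = 11*21 + 4 = 235, q_2 = 11*5 + 1 = 56.
  i=3: a_3=7, p_3 = 7*235 + 21 = 1666, q_3 = 7*56 + 5 = 397.
  i=4: a_4=6, p_4 = 6*1666 + 235 = 10231, q_4 = 6*397 + 56 = 2438.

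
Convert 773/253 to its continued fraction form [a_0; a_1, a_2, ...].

[3; 18, 14]

Run the Euclidean algorithm on 773 and 253; the successive quotients are the partial quotients a_0, a_1, ... (each step inverts the fractional part left over by the previous one):
  773 = 3*253 + 14, so a_0 = 3.
  253 = 18*14 + 1, so a_1 = 18.
  14 = 14*1 + 0, so a_2 = 14.
The remainder reaches 0 after 3 divisions, so the expansion has 3 partial quotients, read off in order.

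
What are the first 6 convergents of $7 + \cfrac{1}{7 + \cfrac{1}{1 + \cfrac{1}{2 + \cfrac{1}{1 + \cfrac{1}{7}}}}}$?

Using the convergent recurrence p_i = a_i*p_{i-1} + p_{i-2}, q_i = a_i*q_{i-1} + q_{i-2} with p_{-2}=0, p_{-1}=1, q_{-2}=1, q_{-1}=0:
  i=0: a_0=7, p_0 = 7*1 + 0 = 7, q_0 = 7*0 + 1 = 1.
  i=1: a_1=7, p_1 = 7*7 + 1 = 50, q_1 = 7*1 + 0 = 7.
  i=2: a_2=1, p_2 = 1*50 + 7 = 57, q_2 = 1*7 + 1 = 8.
  i=3: a_3=2, p_3 = 2*57 + 50 = 164, q_3 = 2*8 + 7 = 23.
  i=4: a_4=1, p_4 = 1*164 + 57 = 221, q_4 = 1*23 + 8 = 31.
  i=5: a_5=7, p_5 = 7*221 + 164 = 1711, q_5 = 7*31 + 23 = 240.

7/1, 50/7, 57/8, 164/23, 221/31, 1711/240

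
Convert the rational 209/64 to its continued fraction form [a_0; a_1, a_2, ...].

[3; 3, 1, 3, 4]

Run the Euclidean algorithm on 209 and 64; the successive quotients are the partial quotients a_0, a_1, ... (each step inverts the fractional part left over by the previous one):
  209 = 3*64 + 17, so a_0 = 3.
  64 = 3*17 + 13, so a_1 = 3.
  17 = 1*13 + 4, so a_2 = 1.
  13 = 3*4 + 1, so a_3 = 3.
  4 = 4*1 + 0, so a_4 = 4.
The remainder reaches 0 after 5 divisions, so the expansion has 5 partial quotients, read off in order.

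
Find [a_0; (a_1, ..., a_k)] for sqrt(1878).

Write x_i = (sqrt(1878) + m_i)/d_i with (m_0, d_0) = (0, 1). a_0 = floor(sqrt(1878)) = 43, since 43^2 = 1849 <= 1878 < 1936 = 44^2.
Iterate m_{i+1} = d_i*a_i - m_i, d_{i+1} = (1878 - m_{i+1}^2)/d_i, a_{i+1} = floor((a_0 + m_{i+1})/d_{i+1}):
  m_1 = 1*43 - 0 = 43, d_1 = (1878 - 43^2)/1 = 29/1 = 29, a_1 = floor((43 + 43)/29) = 2.
  m_2 = 29*2 - 43 = 15, d_2 = (1878 - 15^2)/29 = 1653/29 = 57, a_2 = floor((43 + 15)/57) = 1.
  m_3 = 57*1 - 15 = 42, d_3 = (1878 - 42^2)/57 = 114/57 = 2, a_3 = floor((43 + 42)/2) = 42.
  m_4 = 2*42 - 42 = 42, d_4 = (1878 - 42^2)/2 = 114/2 = 57, a_4 = floor((43 + 42)/57) = 1.
  m_5 = 57*1 - 42 = 15, d_5 = (1878 - 15^2)/57 = 1653/57 = 29, a_5 = floor((43 + 15)/29) = 2.
  m_6 = 29*2 - 15 = 43, d_6 = (1878 - 43^2)/29 = 29/29 = 1, a_6 = floor((43 + 43)/1) = 86.
  m_7 = 1*86 - 43 = 43, d_7 = (1878 - 43^2)/1 = 29/1 = 29: (m_7, d_7) = (m_1, d_1) = (43, 29), so from here the quotients repeat a_1, ..., a_6; the period length is 6.
Hence the expansion of sqrt(1878) is a_0 = 43 followed by the repeating block 2, 1, 42, 1, 2, 86 (period 6).

[43; (2, 1, 42, 1, 2, 86)]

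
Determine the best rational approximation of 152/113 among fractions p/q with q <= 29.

39/29

Expand x = 152/113 as a continued fraction with the Euclidean algorithm:
  152 = 1*113 + 39, so a_0 = 1.
  113 = 2*39 + 35, so a_1 = 2.
  39 = 1*35 + 4, so a_2 = 1.
  35 = 8*4 + 3, so a_3 = 8.
  4 = 1*3 + 1, so a_4 = 1.
  3 = 3*1 + 0, so a_5 = 3.
so x = [1; 2, 1, 8, 1, 3].
Convergents (p_i = a_i*p_{i-1} + p_{i-2}, q_i = a_i*q_{i-1} + q_{i-2} with p_{-2}=0, p_{-1}=1, q_{-2}=1, q_{-1}=0), until the denominator exceeds 29:
  i=0: a_0=1, p_0 = 1*1 + 0 = 1, q_0 = 1*0 + 1 = 1.
  i=1: a_1=2, p_1 = 2*1 + 1 = 3, q_1 = 2*1 + 0 = 2.
  i=2: a_2=1, p_2 = 1*3 + 1 = 4, q_2 = 1*2 + 1 = 3.
  i=3: a_3=8, p_3 = 8*4 + 3 = 35, q_3 = 8*3 + 2 = 26.
  i=4: a_4=1, p_4 = 1*35 + 4 = 39, q_4 = 1*26 + 3 = 29.
  i=5: a_5=3, p_5 = 3*39 + 35 = 152, q_5 = 3*29 + 26 = 113.
q_5 = 113 > 29, so the last convergent with denominator <= 29 is p_4/q_4 = 39/29.
The closest fraction with denominator <= 29 is either p_4/q_4 or the intermediate fraction (k*p_4 + p_3)/(k*q_4 + q_3) with the largest k >= 1 whose denominator stays <= 29; these approach x as k grows, and every other convergent or intermediate fraction in range is farther away.
Largest k: floor((29 - q_3)/q_4) = floor((29 - 26)/29) = 0.
Since k = 0, no intermediate fraction beyond p_4/q_4 has denominator <= 29, so the convergent 39/29 is the closest (its error is |152*29 - 39*113|/(113*29) = 1/3277).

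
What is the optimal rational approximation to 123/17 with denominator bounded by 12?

65/9

Expand x = 123/17 as a continued fraction with the Euclidean algorithm:
  123 = 7*17 + 4, so a_0 = 7.
  17 = 4*4 + 1, so a_1 = 4.
  4 = 4*1 + 0, so a_2 = 4.
so x = [7; 4, 4].
Convergents (p_i = a_i*p_{i-1} + p_{i-2}, q_i = a_i*q_{i-1} + q_{i-2} with p_{-2}=0, p_{-1}=1, q_{-2}=1, q_{-1}=0), until the denominator exceeds 12:
  i=0: a_0=7, p_0 = 7*1 + 0 = 7, q_0 = 7*0 + 1 = 1.
  i=1: a_1=4, p_1 = 4*7 + 1 = 29, q_1 = 4*1 + 0 = 4.
  i=2: a_2=4, p_2 = 4*29 + 7 = 123, q_2 = 4*4 + 1 = 17.
q_2 = 17 > 12, so the last convergent with denominator <= 12 is p_1/q_1 = 29/4.
The closest fraction with denominator <= 12 is either p_1/q_1 or the intermediate fraction (k*p_1 + p_0)/(k*q_1 + q_0) with the largest k >= 1 whose denominator stays <= 12; these approach x as k grows, and every other convergent or intermediate fraction in range is farther away.
Largest k: floor((12 - q_0)/q_1) = floor((12 - 1)/4) = 2.
That gives (2*29 + 7)/(2*4 + 1) = 65/9.
Compare the errors: |x - 29/4| = |123*4 - 29*17|/(17*4) = 1/68, and |x - 65/9| = |123*9 - 65*17|/(17*9) = 2/153.
Cross-multiplying, 2*68 = 136 < 153 = 1*153, so 2/153 is smaller: the intermediate fraction 65/9 is closer to x than 29/4.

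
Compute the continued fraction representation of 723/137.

[5; 3, 1, 1, 1, 1, 7]

Run the Euclidean algorithm on 723 and 137; the successive quotients are the partial quotients a_0, a_1, ... (each step inverts the fractional part left over by the previous one):
  723 = 5*137 + 38, so a_0 = 5.
  137 = 3*38 + 23, so a_1 = 3.
  38 = 1*23 + 15, so a_2 = 1.
  23 = 1*15 + 8, so a_3 = 1.
  15 = 1*8 + 7, so a_4 = 1.
  8 = 1*7 + 1, so a_5 = 1.
  7 = 7*1 + 0, so a_6 = 7.
The remainder reaches 0 after 7 divisions, so the expansion has 7 partial quotients, read off in order.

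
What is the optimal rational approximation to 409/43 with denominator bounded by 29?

Expand x = 409/43 as a continued fraction with the Euclidean algorithm:
  409 = 9*43 + 22, so a_0 = 9.
  43 = 1*22 + 21, so a_1 = 1.
  22 = 1*21 + 1, so a_2 = 1.
  21 = 21*1 + 0, so a_3 = 21.
so x = [9; 1, 1, 21].
Convergents (p_i = a_i*p_{i-1} + p_{i-2}, q_i = a_i*q_{i-1} + q_{i-2} with p_{-2}=0, p_{-1}=1, q_{-2}=1, q_{-1}=0), until the denominator exceeds 29:
  i=0: a_0=9, p_0 = 9*1 + 0 = 9, q_0 = 9*0 + 1 = 1.
  i=1: a_1=1, p_1 = 1*9 + 1 = 10, q_1 = 1*1 + 0 = 1.
  i=2: a_2=1, p_2 = 1*10 + 9 = 19, q_2 = 1*1 + 1 = 2.
  i=3: a_3=21, p_3 = 21*19 + 10 = 409, q_3 = 21*2 + 1 = 43.
q_3 = 43 > 29, so the last convergent with denominator <= 29 is p_2/q_2 = 19/2.
The closest fraction with denominator <= 29 is either p_2/q_2 or the intermediate fraction (k*p_2 + p_1)/(k*q_2 + q_1) with the largest k >= 1 whose denominator stays <= 29; these approach x as k grows, and every other convergent or intermediate fraction in range is farther away.
Largest k: floor((29 - q_1)/q_2) = floor((29 - 1)/2) = 14.
That gives (14*19 + 10)/(14*2 + 1) = 276/29.
Compare the errors: |x - 19/2| = |409*2 - 19*43|/(43*2) = 1/86, and |x - 276/29| = |409*29 - 276*43|/(43*29) = 7/1247.
Cross-multiplying, 7*86 = 602 < 1247 = 1*1247, so 7/1247 is smaller: the intermediate fraction 276/29 is closer to x than 19/2.

276/29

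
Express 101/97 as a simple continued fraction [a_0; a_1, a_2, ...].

[1; 24, 4]

Run the Euclidean algorithm on 101 and 97; the successive quotients are the partial quotients a_0, a_1, ... (each step inverts the fractional part left over by the previous one):
  101 = 1*97 + 4, so a_0 = 1.
  97 = 24*4 + 1, so a_1 = 24.
  4 = 4*1 + 0, so a_2 = 4.
The remainder reaches 0 after 3 divisions, so the expansion has 3 partial quotients, read off in order.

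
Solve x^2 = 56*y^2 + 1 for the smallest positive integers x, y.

(x, y) = (15, 2)

First expand sqrt(56) as a continued fraction. With x_i = (sqrt(56) + m_i)/d_i and (m_0, d_0) = (0, 1): a_0 = floor(sqrt(56)) = 7, since 7^2 = 49 <= 56 < 64 = 8^2.
Iterate m_{i+1} = d_i*a_i - m_i, d_{i+1} = (56 - m_{i+1}^2)/d_i, a_{i+1} = floor((a_0 + m_{i+1})/d_{i+1}):
  m_1 = 1*7 - 0 = 7, d_1 = (56 - 7^2)/1 = 7/1 = 7, a_1 = floor((7 + 7)/7) = 2.
  m_2 = 7*2 - 7 = 7, d_2 = (56 - 7^2)/7 = 7/7 = 1, a_2 = floor((7 + 7)/1) = 14.
  m_3 = 1*14 - 7 = 7, d_3 = (56 - 7^2)/1 = 7/1 = 7: (m_3, d_3) = (m_1, d_1) = (7, 7), so from here the quotients repeat a_1, a_2; the period length is 2.
So sqrt(56) = [7; (2, 14)] with period length k = 2.
k is even, so the fundamental solution of x^2 - 56y^2 = 1 is (p_{k-1}, q_{k-1}) = (p_1, q_1); compute convergents through index 1.
Convergents (p_i = a_i*p_{i-1} + p_{i-2}, q_i = a_i*q_{i-1} + q_{i-2} with p_{-2}=0, p_{-1}=1, q_{-2}=1, q_{-1}=0):
  i=0: a_0=7, p_0 = 7*1 + 0 = 7, q_0 = 7*0 + 1 = 1.
  i=1: a_1=2, p_1 = 2*7 + 1 = 15, q_1 = 2*1 + 0 = 2.
Check: 15^2 - 56*2^2 = 225 - 224 = 1, so (x, y) = (15, 2) solves the equation, and by the theorem it is the least positive solution.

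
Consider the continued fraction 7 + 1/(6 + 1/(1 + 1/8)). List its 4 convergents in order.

Using the convergent recurrence p_i = a_i*p_{i-1} + p_{i-2}, q_i = a_i*q_{i-1} + q_{i-2} with p_{-2}=0, p_{-1}=1, q_{-2}=1, q_{-1}=0:
  i=0: a_0=7, p_0 = 7*1 + 0 = 7, q_0 = 7*0 + 1 = 1.
  i=1: a_1=6, p_1 = 6*7 + 1 = 43, q_1 = 6*1 + 0 = 6.
  i=2: a_2=1, p_2 = 1*43 + 7 = 50, q_2 = 1*6 + 1 = 7.
  i=3: a_3=8, p_3 = 8*50 + 43 = 443, q_3 = 8*7 + 6 = 62.

7/1, 43/6, 50/7, 443/62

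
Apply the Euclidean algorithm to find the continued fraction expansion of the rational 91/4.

Run the Euclidean algorithm on 91 and 4; the successive quotients are the partial quotients a_0, a_1, ... (each step inverts the fractional part left over by the previous one):
  91 = 22*4 + 3, so a_0 = 22.
  4 = 1*3 + 1, so a_1 = 1.
  3 = 3*1 + 0, so a_2 = 3.
The remainder reaches 0 after 3 divisions, so the expansion has 3 partial quotients, read off in order.

[22; 1, 3]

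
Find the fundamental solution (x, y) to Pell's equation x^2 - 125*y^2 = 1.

First expand sqrt(125) as a continued fraction. With x_i = (sqrt(125) + m_i)/d_i and (m_0, d_0) = (0, 1): a_0 = floor(sqrt(125)) = 11, since 11^2 = 121 <= 125 < 144 = 12^2.
Iterate m_{i+1} = d_i*a_i - m_i, d_{i+1} = (125 - m_{i+1}^2)/d_i, a_{i+1} = floor((a_0 + m_{i+1})/d_{i+1}):
  m_1 = 1*11 - 0 = 11, d_1 = (125 - 11^2)/1 = 4/1 = 4, a_1 = floor((11 + 11)/4) = 5.
  m_2 = 4*5 - 11 = 9, d_2 = (125 - 9^2)/4 = 44/4 = 11, a_2 = floor((11 + 9)/11) = 1.
  m_3 = 11*1 - 9 = 2, d_3 = (125 - 2^2)/11 = 121/11 = 11, a_3 = floor((11 + 2)/11) = 1.
  m_4 = 11*1 - 2 = 9, d_4 = (125 - 9^2)/11 = 44/11 = 4, a_4 = floor((11 + 9)/4) = 5.
  m_5 = 4*5 - 9 = 11, d_5 = (125 - 11^2)/4 = 4/4 = 1, a_5 = floor((11 + 11)/1) = 22.
  m_6 = 1*22 - 11 = 11, d_6 = (125 - 11^2)/1 = 4/1 = 4: (m_6, d_6) = (m_1, d_1) = (11, 4), so from here the quotients repeat a_1, ..., a_5; the period length is 5.
So sqrt(125) = [11; (5, 1, 1, 5, 22)] with period length k = 5.
k is odd, so (p_{k-1}, q_{k-1}) only solves x^2 - 125y^2 = -1 and the fundamental solution of x^2 - 125y^2 = 1 is (p_{2k-1}, q_{2k-1}) = (p_9, q_9); compute convergents through index 9, running through the period twice.
Convergents (p_i = a_i*p_{i-1} + p_{i-2}, q_i = a_i*q_{i-1} + q_{i-2} with p_{-2}=0, p_{-1}=1, q_{-2}=1, q_{-1}=0):
  i=0: a_0=11, p_0 = 11*1 + 0 = 11, q_0 = 11*0 + 1 = 1.
  i=1: a_1=5, p_1 = 5*11 + 1 = 56, q_1 = 5*1 + 0 = 5.
  i=2: a_2=1, p_2 = 1*56 + 11 = 67, q_2 = 1*5 + 1 = 6.
  i=3: a_3=1, p_3 = 1*67 + 56 = 123, q_3 = 1*6 + 5 = 11.
  i=4: a_4=5, p_4 = 5*123 + 67 = 682, q_4 = 5*11 + 6 = 61.
  i=5: a_5=22, p_5 = 22*682 + 123 = 15127, q_5 = 22*61 + 11 = 1353.
  i=6: a_6=5, p_6 = 5*15127 + 682 = 76317, q_6 = 5*1353 + 61 = 6826.
  i=7: a_7=1, p_7 = 1*76317 + 15127 = 91444, q_7 = 1*6826 + 1353 = 8179.
  i=8: a_8=1, p_8 = 1*91444 + 76317 = 167761, q_8 = 1*8179 + 6826 = 15005.
  i=9: a_9=5, p_9 = 5*167761 + 91444 = 930249, q_9 = 5*15005 + 8179 = 83204.
Indeed p_4^2 - 125*q_4^2 = 465124 - 465125 = -1, not +1.
Check: 930249^2 - 125*83204^2 = 865363202001 - 865363202000 = 1, so (x, y) = (930249, 83204) solves the equation, and by the theorem it is the least positive solution.

(x, y) = (930249, 83204)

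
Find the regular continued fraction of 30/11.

Run the Euclidean algorithm on 30 and 11; the successive quotients are the partial quotients a_0, a_1, ... (each step inverts the fractional part left over by the previous one):
  30 = 2*11 + 8, so a_0 = 2.
  11 = 1*8 + 3, so a_1 = 1.
  8 = 2*3 + 2, so a_2 = 2.
  3 = 1*2 + 1, so a_3 = 1.
  2 = 2*1 + 0, so a_4 = 2.
The remainder reaches 0 after 5 divisions, so the expansion has 5 partial quotients, read off in order.

[2; 1, 2, 1, 2]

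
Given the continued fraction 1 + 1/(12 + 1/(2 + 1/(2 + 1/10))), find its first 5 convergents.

Using the convergent recurrence p_i = a_i*p_{i-1} + p_{i-2}, q_i = a_i*q_{i-1} + q_{i-2} with p_{-2}=0, p_{-1}=1, q_{-2}=1, q_{-1}=0:
  i=0: a_0=1, p_0 = 1*1 + 0 = 1, q_0 = 1*0 + 1 = 1.
  i=1: a_1=12, p_1 = 12*1 + 1 = 13, q_1 = 12*1 + 0 = 12.
  i=2: a_2=2, p_2 = 2*13 + 1 = 27, q_2 = 2*12 + 1 = 25.
  i=3: a_3=2, p_3 = 2*27 + 13 = 67, q_3 = 2*25 + 12 = 62.
  i=4: a_4=10, p_4 = 10*67 + 27 = 697, q_4 = 10*62 + 25 = 645.

1/1, 13/12, 27/25, 67/62, 697/645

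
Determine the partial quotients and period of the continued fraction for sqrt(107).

Write x_i = (sqrt(107) + m_i)/d_i with (m_0, d_0) = (0, 1). a_0 = floor(sqrt(107)) = 10, since 10^2 = 100 <= 107 < 121 = 11^2.
Iterate m_{i+1} = d_i*a_i - m_i, d_{i+1} = (107 - m_{i+1}^2)/d_i, a_{i+1} = floor((a_0 + m_{i+1})/d_{i+1}):
  m_1 = 1*10 - 0 = 10, d_1 = (107 - 10^2)/1 = 7/1 = 7, a_1 = floor((10 + 10)/7) = 2.
  m_2 = 7*2 - 10 = 4, d_2 = (107 - 4^2)/7 = 91/7 = 13, a_2 = floor((10 + 4)/13) = 1.
  m_3 = 13*1 - 4 = 9, d_3 = (107 - 9^2)/13 = 26/13 = 2, a_3 = floor((10 + 9)/2) = 9.
  m_4 = 2*9 - 9 = 9, d_4 = (107 - 9^2)/2 = 26/2 = 13, a_4 = floor((10 + 9)/13) = 1.
  m_5 = 13*1 - 9 = 4, d_5 = (107 - 4^2)/13 = 91/13 = 7, a_5 = floor((10 + 4)/7) = 2.
  m_6 = 7*2 - 4 = 10, d_6 = (107 - 10^2)/7 = 7/7 = 1, a_6 = floor((10 + 10)/1) = 20.
  m_7 = 1*20 - 10 = 10, d_7 = (107 - 10^2)/1 = 7/1 = 7: (m_7, d_7) = (m_1, d_1) = (10, 7), so from here the quotients repeat a_1, ..., a_6; the period length is 6.
Hence the expansion of sqrt(107) is a_0 = 10 followed by the repeating block 2, 1, 9, 1, 2, 20 (period 6).

[10; (2, 1, 9, 1, 2, 20)]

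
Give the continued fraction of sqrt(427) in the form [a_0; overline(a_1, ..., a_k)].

Write x_i = (sqrt(427) + m_i)/d_i with (m_0, d_0) = (0, 1). a_0 = floor(sqrt(427)) = 20, since 20^2 = 400 <= 427 < 441 = 21^2.
Iterate m_{i+1} = d_i*a_i - m_i, d_{i+1} = (427 - m_{i+1}^2)/d_i, a_{i+1} = floor((a_0 + m_{i+1})/d_{i+1}):
  m_1 = 1*20 - 0 = 20, d_1 = (427 - 20^2)/1 = 27/1 = 27, a_1 = floor((20 + 20)/27) = 1.
  m_2 = 27*1 - 20 = 7, d_2 = (427 - 7^2)/27 = 378/27 = 14, a_2 = floor((20 + 7)/14) = 1.
  m_3 = 14*1 - 7 = 7, d_3 = (427 - 7^2)/14 = 378/14 = 27, a_3 = floor((20 + 7)/27) = 1.
  m_4 = 27*1 - 7 = 20, d_4 = (427 - 20^2)/27 = 27/27 = 1, a_4 = floor((20 + 20)/1) = 40.
  m_5 = 1*40 - 20 = 20, d_5 = (427 - 20^2)/1 = 27/1 = 27: (m_5, d_5) = (m_1, d_1) = (20, 27), so from here the quotients repeat a_1, ..., a_4; the period length is 4.
Hence the expansion of sqrt(427) is a_0 = 20 followed by the repeating block 1, 1, 1, 40 (period 4).

[20; overline(1, 1, 1, 40)]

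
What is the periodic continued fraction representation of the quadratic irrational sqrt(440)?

Write x_i = (sqrt(440) + m_i)/d_i with (m_0, d_0) = (0, 1). a_0 = floor(sqrt(440)) = 20, since 20^2 = 400 <= 440 < 441 = 21^2.
Iterate m_{i+1} = d_i*a_i - m_i, d_{i+1} = (440 - m_{i+1}^2)/d_i, a_{i+1} = floor((a_0 + m_{i+1})/d_{i+1}):
  m_1 = 1*20 - 0 = 20, d_1 = (440 - 20^2)/1 = 40/1 = 40, a_1 = floor((20 + 20)/40) = 1.
  m_2 = 40*1 - 20 = 20, d_2 = (440 - 20^2)/40 = 40/40 = 1, a_2 = floor((20 + 20)/1) = 40.
  m_3 = 1*40 - 20 = 20, d_3 = (440 - 20^2)/1 = 40/1 = 40: (m_3, d_3) = (m_1, d_1) = (20, 40), so from here the quotients repeat a_1, a_2; the period length is 2.
Hence the expansion of sqrt(440) is a_0 = 20 followed by the repeating block 1, 40 (period 2).

[20; (1, 40)]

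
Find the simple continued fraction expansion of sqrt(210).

Write x_i = (sqrt(210) + m_i)/d_i with (m_0, d_0) = (0, 1). a_0 = floor(sqrt(210)) = 14, since 14^2 = 196 <= 210 < 225 = 15^2.
Iterate m_{i+1} = d_i*a_i - m_i, d_{i+1} = (210 - m_{i+1}^2)/d_i, a_{i+1} = floor((a_0 + m_{i+1})/d_{i+1}):
  m_1 = 1*14 - 0 = 14, d_1 = (210 - 14^2)/1 = 14/1 = 14, a_1 = floor((14 + 14)/14) = 2.
  m_2 = 14*2 - 14 = 14, d_2 = (210 - 14^2)/14 = 14/14 = 1, a_2 = floor((14 + 14)/1) = 28.
  m_3 = 1*28 - 14 = 14, d_3 = (210 - 14^2)/1 = 14/1 = 14: (m_3, d_3) = (m_1, d_1) = (14, 14), so from here the quotients repeat a_1, a_2; the period length is 2.
Hence the expansion of sqrt(210) is a_0 = 14 followed by the repeating block 2, 28 (period 2).

[14; (2, 28)]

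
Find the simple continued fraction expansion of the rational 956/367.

Run the Euclidean algorithm on 956 and 367; the successive quotients are the partial quotients a_0, a_1, ... (each step inverts the fractional part left over by the previous one):
  956 = 2*367 + 222, so a_0 = 2.
  367 = 1*222 + 145, so a_1 = 1.
  222 = 1*145 + 77, so a_2 = 1.
  145 = 1*77 + 68, so a_3 = 1.
  77 = 1*68 + 9, so a_4 = 1.
  68 = 7*9 + 5, so a_5 = 7.
  9 = 1*5 + 4, so a_6 = 1.
  5 = 1*4 + 1, so a_7 = 1.
  4 = 4*1 + 0, so a_8 = 4.
The remainder reaches 0 after 9 divisions, so the expansion has 9 partial quotients, read off in order.

[2; 1, 1, 1, 1, 7, 1, 1, 4]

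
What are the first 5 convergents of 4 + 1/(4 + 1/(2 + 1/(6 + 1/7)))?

4/1, 17/4, 38/9, 245/58, 1753/415

Using the convergent recurrence p_i = a_i*p_{i-1} + p_{i-2}, q_i = a_i*q_{i-1} + q_{i-2} with p_{-2}=0, p_{-1}=1, q_{-2}=1, q_{-1}=0:
  i=0: a_0=4, p_0 = 4*1 + 0 = 4, q_0 = 4*0 + 1 = 1.
  i=1: a_1=4, p_1 = 4*4 + 1 = 17, q_1 = 4*1 + 0 = 4.
  i=2: a_2=2, p_2 = 2*17 + 4 = 38, q_2 = 2*4 + 1 = 9.
  i=3: a_3=6, p_3 = 6*38 + 17 = 245, q_3 = 6*9 + 4 = 58.
  i=4: a_4=7, p_4 = 7*245 + 38 = 1753, q_4 = 7*58 + 9 = 415.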